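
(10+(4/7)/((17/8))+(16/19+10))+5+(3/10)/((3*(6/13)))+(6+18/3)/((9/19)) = 51.66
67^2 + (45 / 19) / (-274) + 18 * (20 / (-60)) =23338453/5206 = 4482.99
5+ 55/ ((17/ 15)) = 910/17 = 53.53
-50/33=-1.52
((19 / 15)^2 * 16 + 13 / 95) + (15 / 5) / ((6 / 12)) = 135979/4275 = 31.81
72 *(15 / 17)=1080/17 = 63.53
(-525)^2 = 275625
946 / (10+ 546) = 473/278 = 1.70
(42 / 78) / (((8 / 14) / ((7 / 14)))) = 49/104 = 0.47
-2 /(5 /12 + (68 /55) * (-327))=1320/266557 = 0.00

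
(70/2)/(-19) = -35/19 = -1.84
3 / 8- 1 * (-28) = 227/8 = 28.38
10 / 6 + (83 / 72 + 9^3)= 52691/72 = 731.82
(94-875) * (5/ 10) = -781/2 = -390.50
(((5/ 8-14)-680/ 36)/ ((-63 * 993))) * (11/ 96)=25553/432407808 = 0.00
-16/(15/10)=-32/3 = -10.67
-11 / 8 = -1.38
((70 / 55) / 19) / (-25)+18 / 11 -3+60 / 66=-2389/5225 = -0.46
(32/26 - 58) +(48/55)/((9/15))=-7910/143 = -55.31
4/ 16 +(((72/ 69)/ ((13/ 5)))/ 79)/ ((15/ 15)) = 24101/94484 = 0.26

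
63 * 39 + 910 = 3367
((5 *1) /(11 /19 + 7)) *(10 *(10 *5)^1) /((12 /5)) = 59375/432 = 137.44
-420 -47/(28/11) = -12277/28 = -438.46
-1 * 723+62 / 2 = -692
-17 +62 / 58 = -462/29 = -15.93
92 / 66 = 46/33 = 1.39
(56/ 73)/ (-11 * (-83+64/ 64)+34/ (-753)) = 10542/12394889 = 0.00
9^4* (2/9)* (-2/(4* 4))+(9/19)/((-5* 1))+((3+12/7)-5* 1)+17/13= -6270141/34580 = -181.32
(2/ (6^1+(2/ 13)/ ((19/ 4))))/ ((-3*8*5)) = -247/89400 = 0.00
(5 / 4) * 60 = 75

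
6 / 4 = 3/2 = 1.50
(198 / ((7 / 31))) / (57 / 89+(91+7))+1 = 607735/61453 = 9.89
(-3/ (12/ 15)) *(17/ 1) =-255/4 = -63.75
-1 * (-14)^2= -196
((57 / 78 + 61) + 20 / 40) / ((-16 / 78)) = -2427/8 = -303.38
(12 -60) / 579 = -16/193 = -0.08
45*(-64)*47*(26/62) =-1759680/31 = -56763.87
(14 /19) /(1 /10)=140/19 = 7.37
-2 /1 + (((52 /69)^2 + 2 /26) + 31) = 1834810/61893 = 29.64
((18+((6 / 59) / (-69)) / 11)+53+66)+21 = 2358464/14927 = 158.00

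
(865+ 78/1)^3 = 838561807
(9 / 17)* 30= 270/17 = 15.88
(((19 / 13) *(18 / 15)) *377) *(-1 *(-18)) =59508/5 = 11901.60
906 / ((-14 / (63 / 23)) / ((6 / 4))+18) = 62.09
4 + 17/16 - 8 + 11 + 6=225/16 = 14.06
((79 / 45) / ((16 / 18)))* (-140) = -553/2 = -276.50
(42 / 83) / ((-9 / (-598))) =8372/249 = 33.62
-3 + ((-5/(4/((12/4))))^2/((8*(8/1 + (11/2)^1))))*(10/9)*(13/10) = -2.81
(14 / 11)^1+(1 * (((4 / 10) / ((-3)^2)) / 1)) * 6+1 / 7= 1943/1155 = 1.68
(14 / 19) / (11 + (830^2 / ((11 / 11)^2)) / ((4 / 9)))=7/14725342 = 0.00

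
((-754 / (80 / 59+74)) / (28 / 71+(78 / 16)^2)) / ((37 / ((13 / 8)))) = -12634024/694597041 = -0.02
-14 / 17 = -0.82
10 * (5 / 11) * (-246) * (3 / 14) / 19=-18450/1463 = -12.61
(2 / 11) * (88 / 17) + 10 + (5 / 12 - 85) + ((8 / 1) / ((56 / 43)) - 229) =-423401/1428 = -296.50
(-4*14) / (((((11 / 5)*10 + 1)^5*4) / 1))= -14/6436343 = 0.00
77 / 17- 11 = -110/17 = -6.47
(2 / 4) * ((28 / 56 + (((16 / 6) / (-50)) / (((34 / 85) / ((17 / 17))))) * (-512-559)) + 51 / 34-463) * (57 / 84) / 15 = -30229/4200 = -7.20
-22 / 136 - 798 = -798.16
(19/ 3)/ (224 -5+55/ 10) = 38/1347 = 0.03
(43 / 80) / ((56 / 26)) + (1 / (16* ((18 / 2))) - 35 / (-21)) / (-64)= 72061/322560 = 0.22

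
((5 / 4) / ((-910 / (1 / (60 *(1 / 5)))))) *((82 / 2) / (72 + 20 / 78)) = -41/631232 = 0.00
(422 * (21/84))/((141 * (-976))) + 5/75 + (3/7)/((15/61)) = 3484795/1926624 = 1.81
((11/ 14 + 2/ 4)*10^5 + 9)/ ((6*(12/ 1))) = 100007/56 = 1785.84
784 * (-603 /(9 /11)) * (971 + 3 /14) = -561175384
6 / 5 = 1.20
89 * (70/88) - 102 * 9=-37277/44 = -847.20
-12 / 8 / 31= -3/62 = -0.05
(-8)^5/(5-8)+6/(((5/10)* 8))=65545/6 = 10924.17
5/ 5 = 1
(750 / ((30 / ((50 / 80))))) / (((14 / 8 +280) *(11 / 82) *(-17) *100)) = -205/842996 = 0.00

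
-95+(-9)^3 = -824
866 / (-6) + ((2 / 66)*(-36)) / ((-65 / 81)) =-306679/2145 = -142.97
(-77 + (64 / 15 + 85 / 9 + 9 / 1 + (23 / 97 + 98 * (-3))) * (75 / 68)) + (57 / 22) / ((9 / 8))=-373.65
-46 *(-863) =39698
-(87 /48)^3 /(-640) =24389/2621440 = 0.01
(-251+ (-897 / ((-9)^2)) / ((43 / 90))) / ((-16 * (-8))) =-35369/16512 = -2.14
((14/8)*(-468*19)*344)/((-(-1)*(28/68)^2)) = -221001768/7 = -31571681.14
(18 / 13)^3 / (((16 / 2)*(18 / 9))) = 729/4394 = 0.17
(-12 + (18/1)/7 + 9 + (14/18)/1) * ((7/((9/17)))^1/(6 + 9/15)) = 0.70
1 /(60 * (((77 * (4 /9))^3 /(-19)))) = -4617/584362240 = 0.00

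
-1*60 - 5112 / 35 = -7212/35 = -206.06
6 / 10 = 3/5 = 0.60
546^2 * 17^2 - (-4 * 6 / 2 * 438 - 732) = 86161512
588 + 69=657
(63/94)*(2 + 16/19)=1701/893 = 1.90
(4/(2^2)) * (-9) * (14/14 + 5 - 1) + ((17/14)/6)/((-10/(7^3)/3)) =-2633/40 = -65.82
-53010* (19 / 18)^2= -1063145/18 = -59063.61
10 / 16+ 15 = 125/8 = 15.62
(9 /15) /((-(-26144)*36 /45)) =3/104576 = 0.00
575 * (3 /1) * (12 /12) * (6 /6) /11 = 156.82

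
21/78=7/26 = 0.27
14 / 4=7/2 = 3.50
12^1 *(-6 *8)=-576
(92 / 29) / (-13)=-92/377 = -0.24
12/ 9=4/3 = 1.33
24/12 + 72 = 74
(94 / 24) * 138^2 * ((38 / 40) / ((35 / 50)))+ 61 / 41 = 58105685/574 = 101229.42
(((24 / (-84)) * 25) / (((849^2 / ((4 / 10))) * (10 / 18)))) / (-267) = 4/149686341 = 0.00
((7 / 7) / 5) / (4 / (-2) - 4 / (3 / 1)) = -3/50 = -0.06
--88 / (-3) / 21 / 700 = -22/11025 = 0.00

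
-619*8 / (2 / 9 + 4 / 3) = -22284/7 = -3183.43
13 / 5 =2.60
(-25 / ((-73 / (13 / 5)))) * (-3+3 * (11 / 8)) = 585/584 = 1.00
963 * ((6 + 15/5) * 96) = 832032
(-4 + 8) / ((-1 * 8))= -1/2 = -0.50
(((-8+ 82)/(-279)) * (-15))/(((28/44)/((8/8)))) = 4070/651 = 6.25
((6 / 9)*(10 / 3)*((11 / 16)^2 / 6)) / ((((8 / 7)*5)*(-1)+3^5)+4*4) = 4235/6127488 = 0.00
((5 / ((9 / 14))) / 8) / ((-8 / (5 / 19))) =-175/5472 = -0.03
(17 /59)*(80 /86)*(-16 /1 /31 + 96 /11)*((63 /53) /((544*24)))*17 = 312375/91702402 = 0.00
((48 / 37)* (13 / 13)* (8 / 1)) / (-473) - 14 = -245398/17501 = -14.02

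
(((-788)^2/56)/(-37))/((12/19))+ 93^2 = 12703175/1554 = 8174.50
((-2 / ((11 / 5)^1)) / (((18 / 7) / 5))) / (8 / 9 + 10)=-0.16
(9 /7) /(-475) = -9/3325 = 0.00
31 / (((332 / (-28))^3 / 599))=-6369167/571787 = -11.14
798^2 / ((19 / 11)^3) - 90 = 2346174/19 = 123482.84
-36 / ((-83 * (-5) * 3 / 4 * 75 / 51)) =-816/10375 = -0.08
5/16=0.31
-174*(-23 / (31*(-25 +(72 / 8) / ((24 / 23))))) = -7.88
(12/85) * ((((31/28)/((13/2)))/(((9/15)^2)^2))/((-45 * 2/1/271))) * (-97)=20372425/375921 = 54.19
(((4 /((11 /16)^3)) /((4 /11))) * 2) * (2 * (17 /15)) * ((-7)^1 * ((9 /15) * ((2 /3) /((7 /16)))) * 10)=-17825792/1815 = -9821.37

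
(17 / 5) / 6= 17/30 = 0.57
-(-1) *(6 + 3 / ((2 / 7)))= 33/2 = 16.50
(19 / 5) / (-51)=-19/255 = -0.07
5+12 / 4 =8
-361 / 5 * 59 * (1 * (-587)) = 12502513/5 = 2500502.60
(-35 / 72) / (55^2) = -7/43560 = 0.00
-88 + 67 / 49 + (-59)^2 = 166324/49 = 3394.37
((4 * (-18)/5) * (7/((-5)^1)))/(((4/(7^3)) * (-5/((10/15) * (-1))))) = 28812/125 = 230.50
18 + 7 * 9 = 81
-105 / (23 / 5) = -22.83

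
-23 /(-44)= 0.52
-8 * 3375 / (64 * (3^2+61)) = -675/112 = -6.03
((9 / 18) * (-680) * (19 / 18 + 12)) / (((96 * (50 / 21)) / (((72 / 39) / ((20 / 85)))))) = -95081/624 = -152.37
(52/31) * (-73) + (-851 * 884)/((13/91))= -163249424/31 = -5266110.45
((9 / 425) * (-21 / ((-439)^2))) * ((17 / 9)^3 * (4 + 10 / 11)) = -4046/52998275 = 0.00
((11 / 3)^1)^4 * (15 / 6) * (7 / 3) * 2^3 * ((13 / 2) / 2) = 6661655/243 = 27414.22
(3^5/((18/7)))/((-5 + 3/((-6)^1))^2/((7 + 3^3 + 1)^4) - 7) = -189078750/14005793 = -13.50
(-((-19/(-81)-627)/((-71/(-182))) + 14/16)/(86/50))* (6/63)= 263849825/2967516 = 88.91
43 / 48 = 0.90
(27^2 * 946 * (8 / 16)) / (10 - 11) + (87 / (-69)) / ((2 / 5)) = -15861727/46 = -344820.15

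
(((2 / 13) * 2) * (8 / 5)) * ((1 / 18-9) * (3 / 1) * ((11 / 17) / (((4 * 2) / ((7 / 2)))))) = -12397/3315 = -3.74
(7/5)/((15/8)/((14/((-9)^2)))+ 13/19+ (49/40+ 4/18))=134064/1242931 = 0.11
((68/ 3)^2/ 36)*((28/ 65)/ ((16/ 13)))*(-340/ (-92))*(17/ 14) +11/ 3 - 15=41293/3726 = 11.08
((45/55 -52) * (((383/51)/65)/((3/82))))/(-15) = 17681578/1640925 = 10.78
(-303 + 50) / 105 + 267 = 264.59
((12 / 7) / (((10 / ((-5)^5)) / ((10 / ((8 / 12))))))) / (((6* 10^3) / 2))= -2.68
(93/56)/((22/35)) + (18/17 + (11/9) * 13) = 527513/26928 = 19.59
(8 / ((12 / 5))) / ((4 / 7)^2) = 245/24 = 10.21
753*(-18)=-13554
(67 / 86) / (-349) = -67/30014 = 0.00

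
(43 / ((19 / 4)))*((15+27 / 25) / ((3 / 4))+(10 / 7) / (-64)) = 5157377/26600 = 193.89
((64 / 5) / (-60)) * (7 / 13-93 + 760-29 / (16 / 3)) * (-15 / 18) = 137717/1170 = 117.71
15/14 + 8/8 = 29/14 = 2.07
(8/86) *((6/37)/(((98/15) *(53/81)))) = 14580/4131827 = 0.00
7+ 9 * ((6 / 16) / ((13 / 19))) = 1241/104 = 11.93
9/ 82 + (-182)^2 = 2716177/82 = 33124.11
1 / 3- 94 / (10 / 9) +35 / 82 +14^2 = 137957/1230 = 112.16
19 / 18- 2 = -17/18 = -0.94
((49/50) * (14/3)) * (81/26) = 9261/650 = 14.25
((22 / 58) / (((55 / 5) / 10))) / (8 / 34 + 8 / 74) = 3145/3132 = 1.00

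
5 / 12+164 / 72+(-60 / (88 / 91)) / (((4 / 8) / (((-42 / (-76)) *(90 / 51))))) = -15134459/127908 = -118.32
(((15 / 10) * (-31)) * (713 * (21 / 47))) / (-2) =1392489/188 = 7406.86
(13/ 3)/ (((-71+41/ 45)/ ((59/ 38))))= -11505/119852 = -0.10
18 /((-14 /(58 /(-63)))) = 58/49 = 1.18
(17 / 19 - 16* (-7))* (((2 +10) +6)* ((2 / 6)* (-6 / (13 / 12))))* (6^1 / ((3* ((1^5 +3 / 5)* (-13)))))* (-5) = -1803.64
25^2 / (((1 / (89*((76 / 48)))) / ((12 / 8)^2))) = 3170625/16 = 198164.06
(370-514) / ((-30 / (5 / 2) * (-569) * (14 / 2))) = -12/3983 = 0.00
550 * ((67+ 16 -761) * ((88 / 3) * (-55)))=601612000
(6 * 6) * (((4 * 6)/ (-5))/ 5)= -864/25 = -34.56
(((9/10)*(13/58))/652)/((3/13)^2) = 2197/378160 = 0.01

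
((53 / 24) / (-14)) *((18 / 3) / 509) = -53/28504 = 0.00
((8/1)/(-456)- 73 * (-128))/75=532607/4275 = 124.59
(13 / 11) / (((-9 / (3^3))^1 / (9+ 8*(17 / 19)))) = -11973/209 = -57.29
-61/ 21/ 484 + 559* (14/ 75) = 26512963/254100 = 104.34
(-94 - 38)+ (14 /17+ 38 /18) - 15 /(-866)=-17098607/132498 = -129.05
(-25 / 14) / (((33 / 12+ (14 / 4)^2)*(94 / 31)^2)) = -4805/371112 = -0.01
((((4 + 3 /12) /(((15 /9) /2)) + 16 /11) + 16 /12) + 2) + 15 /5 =4253/330 = 12.89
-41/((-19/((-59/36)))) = -3.54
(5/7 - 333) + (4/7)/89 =-207010/623 = -332.28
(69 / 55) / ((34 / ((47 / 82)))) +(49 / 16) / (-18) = -1644919/11040480 = -0.15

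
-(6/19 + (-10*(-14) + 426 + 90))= -12470/19 = -656.32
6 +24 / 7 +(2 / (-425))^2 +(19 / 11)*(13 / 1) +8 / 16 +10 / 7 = 940514991/27816250 = 33.81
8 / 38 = 4/19 = 0.21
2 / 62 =1/31 = 0.03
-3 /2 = -1.50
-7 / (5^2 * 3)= -0.09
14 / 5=2.80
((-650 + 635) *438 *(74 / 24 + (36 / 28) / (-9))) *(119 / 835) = -2753.24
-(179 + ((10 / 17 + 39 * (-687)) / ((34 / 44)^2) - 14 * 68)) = 224245713/4913 = 45643.34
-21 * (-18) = 378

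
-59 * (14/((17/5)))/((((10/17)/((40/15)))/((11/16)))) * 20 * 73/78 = -1658195/117 = -14172.61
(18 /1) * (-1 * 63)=-1134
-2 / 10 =-1/5 = -0.20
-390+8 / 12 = -1168/3 = -389.33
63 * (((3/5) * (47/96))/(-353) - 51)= -181473201/56480 = -3213.05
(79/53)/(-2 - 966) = -79/51304 = 0.00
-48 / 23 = -2.09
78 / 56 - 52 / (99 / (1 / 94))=180739/130284 = 1.39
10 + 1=11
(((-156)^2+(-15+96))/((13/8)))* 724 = 141423264/13 = 10878712.62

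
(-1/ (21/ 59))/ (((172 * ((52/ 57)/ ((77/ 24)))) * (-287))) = 12331/61606272 = 0.00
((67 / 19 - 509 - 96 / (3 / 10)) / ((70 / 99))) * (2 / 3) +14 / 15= -1550854/1995 = -777.37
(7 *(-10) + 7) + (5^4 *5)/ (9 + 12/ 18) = 7548/29 = 260.28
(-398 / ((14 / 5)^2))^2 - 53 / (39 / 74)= 927607487/374556 = 2476.55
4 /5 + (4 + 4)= 44/5 = 8.80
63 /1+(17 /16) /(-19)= 19135/304 = 62.94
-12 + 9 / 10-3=-141/10 = -14.10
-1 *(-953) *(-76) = -72428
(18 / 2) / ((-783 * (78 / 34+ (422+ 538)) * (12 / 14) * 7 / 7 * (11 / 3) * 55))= -17/246015990 = 0.00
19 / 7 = 2.71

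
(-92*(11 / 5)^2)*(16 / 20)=-356.22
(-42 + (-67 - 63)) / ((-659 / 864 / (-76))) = -11294208/659 = -17138.40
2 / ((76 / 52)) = 26/19 = 1.37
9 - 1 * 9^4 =-6552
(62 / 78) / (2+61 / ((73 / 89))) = 2263/217425 = 0.01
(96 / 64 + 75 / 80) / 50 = 39/800 = 0.05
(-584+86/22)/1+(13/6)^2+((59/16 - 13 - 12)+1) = -943603/1584 = -595.71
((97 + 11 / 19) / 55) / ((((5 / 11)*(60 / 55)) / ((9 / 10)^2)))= 275319/95000 = 2.90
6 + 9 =15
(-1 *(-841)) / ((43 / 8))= 6728/43 = 156.47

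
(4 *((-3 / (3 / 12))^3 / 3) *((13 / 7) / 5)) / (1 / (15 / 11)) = -89856/77 = -1166.96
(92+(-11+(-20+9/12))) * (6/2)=741/4 = 185.25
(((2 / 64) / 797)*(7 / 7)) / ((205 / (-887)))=-887/5228320 = 0.00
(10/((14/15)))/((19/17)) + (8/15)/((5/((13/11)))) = 1065707/109725 = 9.71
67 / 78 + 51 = 4045/78 = 51.86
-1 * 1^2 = -1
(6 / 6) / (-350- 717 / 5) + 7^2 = 120878/2467 = 49.00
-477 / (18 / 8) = -212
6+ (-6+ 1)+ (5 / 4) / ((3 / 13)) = 6.42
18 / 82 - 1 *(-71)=2920/41 = 71.22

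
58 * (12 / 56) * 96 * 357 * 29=12352608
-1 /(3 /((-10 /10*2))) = 2/3 = 0.67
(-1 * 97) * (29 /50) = -2813/50 = -56.26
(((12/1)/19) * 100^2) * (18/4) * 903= 487620000/19 = 25664210.53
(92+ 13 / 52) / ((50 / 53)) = 19557/200 = 97.78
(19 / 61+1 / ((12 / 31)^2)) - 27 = -175811/8784 = -20.01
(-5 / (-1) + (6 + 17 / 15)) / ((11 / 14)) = 2548/165 = 15.44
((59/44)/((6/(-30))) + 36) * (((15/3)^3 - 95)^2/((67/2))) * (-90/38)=-26102250/14003 = -1864.05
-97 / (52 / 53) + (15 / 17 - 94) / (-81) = -6996841/71604 = -97.72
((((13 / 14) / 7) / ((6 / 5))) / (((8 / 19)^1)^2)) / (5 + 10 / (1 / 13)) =4693/1016064 = 0.00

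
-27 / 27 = -1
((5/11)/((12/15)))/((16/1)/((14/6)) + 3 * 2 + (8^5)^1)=175/10096504 = 0.00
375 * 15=5625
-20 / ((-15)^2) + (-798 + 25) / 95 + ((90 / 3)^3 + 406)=23425097/855 = 27397.77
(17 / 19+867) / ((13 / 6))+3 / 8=792261/1976 = 400.94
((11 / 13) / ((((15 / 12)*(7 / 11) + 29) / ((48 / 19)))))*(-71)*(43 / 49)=-23642432/5289011 = -4.47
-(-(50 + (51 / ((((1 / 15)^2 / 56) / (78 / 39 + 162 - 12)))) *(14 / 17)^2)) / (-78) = -563069225/663 = -849274.85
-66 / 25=-2.64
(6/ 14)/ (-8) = -3/56 = -0.05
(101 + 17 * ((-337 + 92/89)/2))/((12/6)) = -490339/356 = -1377.36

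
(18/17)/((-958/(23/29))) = -207/236147 = 0.00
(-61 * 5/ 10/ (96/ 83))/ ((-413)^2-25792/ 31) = -5063/32589504 = 0.00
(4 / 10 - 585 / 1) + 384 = -1003/5 = -200.60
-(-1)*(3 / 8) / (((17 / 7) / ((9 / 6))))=63/272 = 0.23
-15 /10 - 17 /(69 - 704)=-1871/1270 = -1.47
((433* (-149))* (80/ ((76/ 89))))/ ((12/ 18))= -172260390/19 = -9066336.32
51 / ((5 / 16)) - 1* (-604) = 3836/5 = 767.20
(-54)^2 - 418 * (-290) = 124136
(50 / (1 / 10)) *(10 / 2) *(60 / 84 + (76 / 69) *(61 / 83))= 3809.46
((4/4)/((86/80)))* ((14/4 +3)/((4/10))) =650/43 = 15.12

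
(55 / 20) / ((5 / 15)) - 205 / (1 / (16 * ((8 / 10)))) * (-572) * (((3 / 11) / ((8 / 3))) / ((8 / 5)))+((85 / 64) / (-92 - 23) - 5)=141228447/1472 = 95943.24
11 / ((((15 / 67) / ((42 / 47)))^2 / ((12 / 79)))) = 116139408/4362775 = 26.62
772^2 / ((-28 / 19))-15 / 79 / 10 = -447286013/1106 = -404417.73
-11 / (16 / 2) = -11/8 = -1.38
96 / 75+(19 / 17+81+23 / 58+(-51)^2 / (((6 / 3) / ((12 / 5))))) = 79003107/24650 = 3204.99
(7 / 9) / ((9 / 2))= 14/81 = 0.17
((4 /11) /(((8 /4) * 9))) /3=2/297 = 0.01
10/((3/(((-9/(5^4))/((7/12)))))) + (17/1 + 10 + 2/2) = 24428/875 = 27.92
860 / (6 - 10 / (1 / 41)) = -215/101 = -2.13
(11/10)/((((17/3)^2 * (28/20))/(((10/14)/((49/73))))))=36135/1387778 = 0.03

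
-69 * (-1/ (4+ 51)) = 69/55 = 1.25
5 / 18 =0.28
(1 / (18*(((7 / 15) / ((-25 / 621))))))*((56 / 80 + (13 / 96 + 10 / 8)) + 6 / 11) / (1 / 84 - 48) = 11975/45576432 = 0.00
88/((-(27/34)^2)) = -139.54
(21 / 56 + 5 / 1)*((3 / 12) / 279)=43/8928 = 0.00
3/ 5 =0.60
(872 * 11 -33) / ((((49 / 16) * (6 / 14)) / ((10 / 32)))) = 47795/21 = 2275.95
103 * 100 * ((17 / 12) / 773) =43775/2319 = 18.88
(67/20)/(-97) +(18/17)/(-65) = -21791/428740 = -0.05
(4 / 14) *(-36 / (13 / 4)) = -288/91 = -3.16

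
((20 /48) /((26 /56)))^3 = 42875/59319 = 0.72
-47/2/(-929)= 47/1858 = 0.03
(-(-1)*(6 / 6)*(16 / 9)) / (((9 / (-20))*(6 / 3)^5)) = -10/81 = -0.12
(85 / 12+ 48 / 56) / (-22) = -667/1848 = -0.36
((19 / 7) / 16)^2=361/12544 = 0.03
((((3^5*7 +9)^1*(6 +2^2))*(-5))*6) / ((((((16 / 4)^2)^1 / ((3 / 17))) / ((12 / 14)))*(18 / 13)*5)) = -166725/238 = -700.53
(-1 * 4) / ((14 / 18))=-36/7 = -5.14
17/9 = 1.89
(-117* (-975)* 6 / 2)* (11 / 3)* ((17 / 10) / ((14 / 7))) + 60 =4266645/4 = 1066661.25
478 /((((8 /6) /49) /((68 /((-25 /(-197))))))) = 235320834/25 = 9412833.36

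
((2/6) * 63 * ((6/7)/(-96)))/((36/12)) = -1/16 = -0.06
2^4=16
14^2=196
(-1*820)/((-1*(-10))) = -82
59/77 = 0.77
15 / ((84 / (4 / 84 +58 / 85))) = 1303/9996 = 0.13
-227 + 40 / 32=-903/4 = -225.75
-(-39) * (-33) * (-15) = 19305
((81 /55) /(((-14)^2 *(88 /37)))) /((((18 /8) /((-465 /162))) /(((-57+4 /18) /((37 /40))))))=11315/45738 = 0.25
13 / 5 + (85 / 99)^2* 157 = 5799038/49005 = 118.34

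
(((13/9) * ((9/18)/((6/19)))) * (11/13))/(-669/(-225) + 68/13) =3575/15156 = 0.24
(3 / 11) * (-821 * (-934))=2300442/11 = 209131.09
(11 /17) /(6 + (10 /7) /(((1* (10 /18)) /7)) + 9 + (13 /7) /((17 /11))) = 7/370 = 0.02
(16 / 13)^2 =256/169 = 1.51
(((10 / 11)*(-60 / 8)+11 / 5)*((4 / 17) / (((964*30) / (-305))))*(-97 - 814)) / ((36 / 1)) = -7057517/24336180 = -0.29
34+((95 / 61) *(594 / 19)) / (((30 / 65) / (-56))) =-358286/61 = -5873.54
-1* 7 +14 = 7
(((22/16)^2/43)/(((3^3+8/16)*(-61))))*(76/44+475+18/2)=-5343/419680 = -0.01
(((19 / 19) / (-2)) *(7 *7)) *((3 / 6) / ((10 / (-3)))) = 147/40 = 3.68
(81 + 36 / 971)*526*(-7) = -289725534/971 = -298378.51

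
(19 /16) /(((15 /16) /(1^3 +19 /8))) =171/40 = 4.28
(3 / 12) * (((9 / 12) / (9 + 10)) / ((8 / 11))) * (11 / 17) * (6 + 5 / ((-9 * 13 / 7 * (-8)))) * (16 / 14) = 683771/11286912 = 0.06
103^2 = 10609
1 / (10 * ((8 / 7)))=7/80 = 0.09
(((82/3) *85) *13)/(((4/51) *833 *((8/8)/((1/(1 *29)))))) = 45305/2842 = 15.94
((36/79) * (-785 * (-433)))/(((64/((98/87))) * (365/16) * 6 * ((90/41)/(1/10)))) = 136573829/150518700 = 0.91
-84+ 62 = -22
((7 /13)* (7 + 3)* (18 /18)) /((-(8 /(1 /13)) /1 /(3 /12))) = -35/2704 = -0.01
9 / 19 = 0.47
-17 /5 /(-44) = 17/220 = 0.08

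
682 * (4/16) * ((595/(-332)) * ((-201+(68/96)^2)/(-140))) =-669478139/1529856 = -437.61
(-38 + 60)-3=19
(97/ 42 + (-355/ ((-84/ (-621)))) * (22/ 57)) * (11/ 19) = -4435706/7581 = -585.11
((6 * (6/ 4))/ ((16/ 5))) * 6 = 135/8 = 16.88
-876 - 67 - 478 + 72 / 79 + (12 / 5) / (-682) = -1420.09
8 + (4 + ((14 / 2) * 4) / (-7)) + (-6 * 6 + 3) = -25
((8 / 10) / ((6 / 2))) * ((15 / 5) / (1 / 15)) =12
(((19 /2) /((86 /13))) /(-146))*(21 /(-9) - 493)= 183521/37668 = 4.87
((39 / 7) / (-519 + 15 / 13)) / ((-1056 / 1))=169/16587648 = 0.00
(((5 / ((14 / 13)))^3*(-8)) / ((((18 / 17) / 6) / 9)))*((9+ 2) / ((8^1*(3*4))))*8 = -51354875/1372 = -37430.67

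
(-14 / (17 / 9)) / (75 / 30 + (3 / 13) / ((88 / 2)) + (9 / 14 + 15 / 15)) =-1.79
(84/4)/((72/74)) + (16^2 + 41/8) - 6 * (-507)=79793/24 = 3324.71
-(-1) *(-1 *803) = -803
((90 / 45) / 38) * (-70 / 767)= -70/14573 = 0.00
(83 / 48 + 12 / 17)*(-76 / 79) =-37753/16116 = -2.34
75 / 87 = 25/29 = 0.86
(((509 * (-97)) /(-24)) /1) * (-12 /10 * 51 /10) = -2518023/200 = -12590.12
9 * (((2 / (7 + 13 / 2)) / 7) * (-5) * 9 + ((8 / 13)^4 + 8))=12939132/199927 = 64.72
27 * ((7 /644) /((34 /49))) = 1323/3128 = 0.42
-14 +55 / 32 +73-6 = 1751/32 = 54.72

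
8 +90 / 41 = 10.20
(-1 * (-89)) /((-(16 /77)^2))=-527681/256 = -2061.25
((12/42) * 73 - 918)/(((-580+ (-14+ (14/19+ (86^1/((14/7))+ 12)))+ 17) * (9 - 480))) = -95/25998 = 0.00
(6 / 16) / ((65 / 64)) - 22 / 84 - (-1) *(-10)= -27007/2730 = -9.89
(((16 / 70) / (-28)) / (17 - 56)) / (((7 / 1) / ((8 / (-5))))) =-16/334425 = 0.00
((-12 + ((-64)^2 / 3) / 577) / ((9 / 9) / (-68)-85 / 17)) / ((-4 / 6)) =-51544/17887 = -2.88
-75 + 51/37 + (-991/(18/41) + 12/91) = -141258497/60606 = -2330.77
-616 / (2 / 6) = -1848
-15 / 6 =-5/2 = -2.50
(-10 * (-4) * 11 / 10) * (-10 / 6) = -220/3 = -73.33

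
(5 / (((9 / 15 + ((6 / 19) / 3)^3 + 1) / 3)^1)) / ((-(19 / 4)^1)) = -9025/4576 = -1.97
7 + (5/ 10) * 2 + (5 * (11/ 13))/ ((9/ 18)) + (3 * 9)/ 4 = 1207/52 = 23.21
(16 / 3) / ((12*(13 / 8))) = 32/117 = 0.27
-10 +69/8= -11/8 = -1.38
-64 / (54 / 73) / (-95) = 2336/2565 = 0.91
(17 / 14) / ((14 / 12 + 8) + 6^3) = 51/9457 = 0.01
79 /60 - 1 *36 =-2081/60 = -34.68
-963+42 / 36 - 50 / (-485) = -559727/582 = -961.73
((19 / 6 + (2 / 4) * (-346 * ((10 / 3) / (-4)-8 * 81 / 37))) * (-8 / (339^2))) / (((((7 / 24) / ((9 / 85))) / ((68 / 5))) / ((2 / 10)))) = -90282496/413396375 = -0.22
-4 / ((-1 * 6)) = 0.67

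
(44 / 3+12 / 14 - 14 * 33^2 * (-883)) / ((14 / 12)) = 565413808/49 = 11539057.31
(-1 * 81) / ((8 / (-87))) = 880.88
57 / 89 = 0.64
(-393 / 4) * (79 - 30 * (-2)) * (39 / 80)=-2130453/320 = -6657.67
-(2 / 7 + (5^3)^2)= -15625.29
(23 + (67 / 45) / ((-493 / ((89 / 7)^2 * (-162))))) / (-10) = -12330781/1207850 = -10.21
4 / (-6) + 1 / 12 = -7/12 = -0.58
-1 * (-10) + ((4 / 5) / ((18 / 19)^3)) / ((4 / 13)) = 380767/29160 = 13.06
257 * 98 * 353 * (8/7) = 10160752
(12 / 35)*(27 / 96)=27/280 = 0.10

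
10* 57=570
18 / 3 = 6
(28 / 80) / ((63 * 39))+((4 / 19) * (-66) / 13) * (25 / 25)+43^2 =246477079/133380 = 1847.93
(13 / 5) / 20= 0.13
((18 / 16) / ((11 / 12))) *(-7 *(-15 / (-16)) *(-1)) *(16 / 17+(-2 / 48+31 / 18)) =1010835/47872 = 21.12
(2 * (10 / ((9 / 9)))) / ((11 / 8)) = 160/11 = 14.55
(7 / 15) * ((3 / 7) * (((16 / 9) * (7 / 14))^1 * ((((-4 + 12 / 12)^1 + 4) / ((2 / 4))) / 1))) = 16/45 = 0.36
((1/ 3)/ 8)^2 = 1/576 = 0.00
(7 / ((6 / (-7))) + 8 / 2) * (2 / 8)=-25/24 = -1.04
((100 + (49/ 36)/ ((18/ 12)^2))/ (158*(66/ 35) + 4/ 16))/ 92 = 285215/77774661 = 0.00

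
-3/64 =-0.05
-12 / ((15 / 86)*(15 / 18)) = -82.56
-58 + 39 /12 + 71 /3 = -373/12 = -31.08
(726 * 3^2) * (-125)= -816750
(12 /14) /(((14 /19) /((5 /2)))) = 285/98 = 2.91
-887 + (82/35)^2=-1079851/1225 = -881.51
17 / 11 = 1.55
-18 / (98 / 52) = -468/49 = -9.55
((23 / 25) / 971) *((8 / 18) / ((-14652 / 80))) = -368/160054785 = 0.00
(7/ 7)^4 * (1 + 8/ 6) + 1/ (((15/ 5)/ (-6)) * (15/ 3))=29/15 = 1.93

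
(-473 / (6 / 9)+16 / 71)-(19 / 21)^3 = -933714115/1315062 = -710.02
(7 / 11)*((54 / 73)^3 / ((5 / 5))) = 1102248/4279187 = 0.26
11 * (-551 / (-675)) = 6061/675 = 8.98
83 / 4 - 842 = -3285/4 = -821.25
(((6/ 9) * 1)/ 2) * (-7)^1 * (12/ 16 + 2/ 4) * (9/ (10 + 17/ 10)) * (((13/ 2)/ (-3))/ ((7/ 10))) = 125/18 = 6.94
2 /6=1/3 = 0.33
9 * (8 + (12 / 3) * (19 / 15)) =117.60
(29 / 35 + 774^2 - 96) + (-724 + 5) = 20939164/35 = 598261.83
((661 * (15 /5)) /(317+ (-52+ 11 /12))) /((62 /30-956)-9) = -89235/11522701 = -0.01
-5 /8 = -0.62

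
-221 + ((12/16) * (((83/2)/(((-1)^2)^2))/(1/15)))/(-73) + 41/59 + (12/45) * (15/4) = -7776741/34456 = -225.70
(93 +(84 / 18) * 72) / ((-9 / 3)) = -143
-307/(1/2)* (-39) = 23946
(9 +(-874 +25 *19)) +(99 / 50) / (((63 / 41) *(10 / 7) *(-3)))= -585451/1500 = -390.30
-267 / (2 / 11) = -2937/2 = -1468.50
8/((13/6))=48/13 = 3.69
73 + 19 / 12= 895/12 = 74.58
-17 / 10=-1.70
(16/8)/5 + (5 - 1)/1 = 22/5 = 4.40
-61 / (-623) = 61/623 = 0.10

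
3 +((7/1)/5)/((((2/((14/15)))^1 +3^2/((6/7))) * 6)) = 8014/2655 = 3.02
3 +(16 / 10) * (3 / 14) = 117/35 = 3.34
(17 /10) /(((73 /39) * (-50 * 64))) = -663/2336000 = 0.00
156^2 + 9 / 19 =462393/19 = 24336.47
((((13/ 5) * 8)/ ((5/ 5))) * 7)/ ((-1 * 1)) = -728/5 = -145.60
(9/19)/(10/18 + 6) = 81/1121 = 0.07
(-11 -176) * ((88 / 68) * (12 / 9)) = -968/3 = -322.67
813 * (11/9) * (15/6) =14905/6 = 2484.17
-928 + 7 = -921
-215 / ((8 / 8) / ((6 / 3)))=-430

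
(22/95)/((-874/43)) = -473/41515 = -0.01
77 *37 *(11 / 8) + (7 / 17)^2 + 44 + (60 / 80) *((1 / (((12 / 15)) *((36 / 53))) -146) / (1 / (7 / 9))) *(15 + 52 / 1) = -835331963/499392 = -1672.70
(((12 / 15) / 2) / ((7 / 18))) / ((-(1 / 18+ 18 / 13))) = -8424/11795 = -0.71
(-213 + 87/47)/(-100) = 2481/1175 = 2.11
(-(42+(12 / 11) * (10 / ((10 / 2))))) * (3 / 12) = -243/22 = -11.05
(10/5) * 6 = 12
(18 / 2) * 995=8955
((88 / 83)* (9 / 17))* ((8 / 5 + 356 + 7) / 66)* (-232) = -5075232/7055 = -719.38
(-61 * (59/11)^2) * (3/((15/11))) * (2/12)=-212341/330 = -643.46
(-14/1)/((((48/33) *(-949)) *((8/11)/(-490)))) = -207515/30368 = -6.83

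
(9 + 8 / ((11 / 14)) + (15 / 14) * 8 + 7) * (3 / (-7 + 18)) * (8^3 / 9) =456704/847 = 539.20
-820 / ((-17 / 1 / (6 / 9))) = 1640/51 = 32.16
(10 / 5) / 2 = 1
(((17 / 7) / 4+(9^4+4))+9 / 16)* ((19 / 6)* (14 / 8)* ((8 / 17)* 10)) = 23288015/136 = 171235.40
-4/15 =-0.27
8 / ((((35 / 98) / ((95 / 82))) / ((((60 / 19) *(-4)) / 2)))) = -163.90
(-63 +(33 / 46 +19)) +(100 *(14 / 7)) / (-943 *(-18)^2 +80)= -152041033/3512698 = -43.28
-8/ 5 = -1.60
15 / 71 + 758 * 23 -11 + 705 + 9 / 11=18129.03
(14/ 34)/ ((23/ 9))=63/391 = 0.16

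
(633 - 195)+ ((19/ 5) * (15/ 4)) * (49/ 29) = 53601/116 = 462.08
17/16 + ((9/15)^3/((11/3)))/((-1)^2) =24671/22000 = 1.12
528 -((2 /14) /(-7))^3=62118673/117649 = 528.00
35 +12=47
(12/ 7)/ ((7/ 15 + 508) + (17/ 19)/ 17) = 855/253624 = 0.00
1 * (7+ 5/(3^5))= 1706/243 = 7.02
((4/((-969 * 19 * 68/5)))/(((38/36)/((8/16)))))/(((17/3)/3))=-135/33698267 = 0.00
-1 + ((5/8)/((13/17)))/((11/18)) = 193/572 = 0.34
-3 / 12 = -1/4 = -0.25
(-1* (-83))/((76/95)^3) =10375/64 = 162.11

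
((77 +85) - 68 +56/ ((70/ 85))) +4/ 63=10210/63 = 162.06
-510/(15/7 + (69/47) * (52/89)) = -4977770/29287 = -169.97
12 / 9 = 4/3 = 1.33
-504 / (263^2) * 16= -8064/69169 = -0.12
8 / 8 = 1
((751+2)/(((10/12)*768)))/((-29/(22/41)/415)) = -687489/76096 = -9.03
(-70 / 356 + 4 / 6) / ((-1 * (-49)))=251/26166 = 0.01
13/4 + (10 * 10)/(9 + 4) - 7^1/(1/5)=-1251/52 = -24.06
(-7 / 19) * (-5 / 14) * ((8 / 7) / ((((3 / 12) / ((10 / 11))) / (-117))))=-93600/1463 = -63.98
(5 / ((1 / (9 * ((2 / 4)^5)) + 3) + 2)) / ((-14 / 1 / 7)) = -45/154 = -0.29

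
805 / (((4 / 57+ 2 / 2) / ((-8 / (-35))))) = 10488/61 = 171.93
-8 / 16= -1/2 = -0.50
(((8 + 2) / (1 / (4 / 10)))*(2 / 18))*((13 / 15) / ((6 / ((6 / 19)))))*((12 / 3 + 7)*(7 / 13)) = 308/2565 = 0.12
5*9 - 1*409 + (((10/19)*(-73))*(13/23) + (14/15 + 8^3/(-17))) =-414.90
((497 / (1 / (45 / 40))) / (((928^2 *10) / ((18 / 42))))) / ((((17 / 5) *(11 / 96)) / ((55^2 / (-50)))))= -63261/14640128 = 0.00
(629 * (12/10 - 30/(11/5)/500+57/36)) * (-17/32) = -19450567/21120 = -920.95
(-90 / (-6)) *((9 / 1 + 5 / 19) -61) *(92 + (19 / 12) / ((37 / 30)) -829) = 570954.51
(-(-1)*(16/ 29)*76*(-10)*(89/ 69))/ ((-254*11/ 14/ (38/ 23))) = 4.48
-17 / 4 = -4.25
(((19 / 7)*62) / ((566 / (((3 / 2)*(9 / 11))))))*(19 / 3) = 100719/43582 = 2.31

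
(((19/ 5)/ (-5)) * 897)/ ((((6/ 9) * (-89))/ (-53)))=-2709837/4450 = -608.95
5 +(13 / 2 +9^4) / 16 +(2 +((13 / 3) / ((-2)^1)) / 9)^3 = 265114985/629856 = 420.91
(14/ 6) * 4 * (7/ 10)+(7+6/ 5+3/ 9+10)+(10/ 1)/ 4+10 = 1127/30 = 37.57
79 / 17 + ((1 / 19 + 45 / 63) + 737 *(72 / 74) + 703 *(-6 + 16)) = 648550479/83657 = 7752.50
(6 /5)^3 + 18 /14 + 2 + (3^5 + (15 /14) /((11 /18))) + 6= 2461757/9625 = 255.77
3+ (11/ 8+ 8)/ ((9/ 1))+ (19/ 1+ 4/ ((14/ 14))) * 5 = 2857/24 = 119.04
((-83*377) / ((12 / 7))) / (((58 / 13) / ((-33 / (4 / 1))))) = 33752.47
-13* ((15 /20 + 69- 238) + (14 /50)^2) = 5465577/2500 = 2186.23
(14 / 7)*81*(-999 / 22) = -80919/11 = -7356.27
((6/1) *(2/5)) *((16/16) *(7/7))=12/5 = 2.40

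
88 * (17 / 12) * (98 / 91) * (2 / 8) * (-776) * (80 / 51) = -4780160/117 = -40856.07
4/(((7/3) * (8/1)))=3/14 = 0.21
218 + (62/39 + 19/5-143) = 15676/195 = 80.39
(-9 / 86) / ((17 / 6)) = -27/731 = -0.04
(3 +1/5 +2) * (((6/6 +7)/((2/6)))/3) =208/5 = 41.60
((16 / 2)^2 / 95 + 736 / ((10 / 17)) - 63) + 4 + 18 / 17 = 1928201/1615 = 1193.93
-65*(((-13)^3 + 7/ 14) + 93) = 273455/2 = 136727.50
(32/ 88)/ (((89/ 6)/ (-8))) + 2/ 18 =-0.09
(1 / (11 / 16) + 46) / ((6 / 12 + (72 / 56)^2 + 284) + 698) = 17052/353639 = 0.05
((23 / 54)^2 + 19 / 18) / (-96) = -3607/279936 = -0.01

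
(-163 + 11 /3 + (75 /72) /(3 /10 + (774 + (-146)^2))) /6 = -422366411/15905016 = -26.56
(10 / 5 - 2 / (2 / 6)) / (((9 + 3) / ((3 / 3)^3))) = -1/3 = -0.33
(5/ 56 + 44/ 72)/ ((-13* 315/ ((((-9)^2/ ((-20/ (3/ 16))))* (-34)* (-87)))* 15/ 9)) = 4698783/20384000 = 0.23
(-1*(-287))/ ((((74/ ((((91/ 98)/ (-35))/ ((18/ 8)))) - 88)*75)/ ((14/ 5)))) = -52234/31023375 = 0.00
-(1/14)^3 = -1/2744 = 0.00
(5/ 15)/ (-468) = -1/1404 = 0.00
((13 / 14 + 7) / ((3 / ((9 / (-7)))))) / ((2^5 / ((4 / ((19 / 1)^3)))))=-333/5377456 = 0.00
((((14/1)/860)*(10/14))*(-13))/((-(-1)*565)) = -13/48590 = 0.00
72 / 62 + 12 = 408/31 = 13.16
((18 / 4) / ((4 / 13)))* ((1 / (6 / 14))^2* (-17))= -10829/8 = -1353.62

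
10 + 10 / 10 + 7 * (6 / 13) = 185/13 = 14.23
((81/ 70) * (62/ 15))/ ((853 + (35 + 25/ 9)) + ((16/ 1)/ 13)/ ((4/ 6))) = 97929/18276475 = 0.01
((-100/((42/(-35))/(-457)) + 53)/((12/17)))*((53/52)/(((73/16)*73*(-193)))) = 102795991/120334149 = 0.85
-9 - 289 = -298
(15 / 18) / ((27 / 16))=40/81 = 0.49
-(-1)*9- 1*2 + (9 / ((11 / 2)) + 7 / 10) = 1027/110 = 9.34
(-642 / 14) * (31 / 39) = -3317/91 = -36.45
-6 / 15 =-2/5 = -0.40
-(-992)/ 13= 992/13 = 76.31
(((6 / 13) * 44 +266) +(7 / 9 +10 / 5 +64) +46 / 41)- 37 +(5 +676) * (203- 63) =95657.21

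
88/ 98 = 0.90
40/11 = 3.64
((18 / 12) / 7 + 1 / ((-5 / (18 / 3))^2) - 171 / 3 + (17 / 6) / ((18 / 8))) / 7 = -511117/66150 = -7.73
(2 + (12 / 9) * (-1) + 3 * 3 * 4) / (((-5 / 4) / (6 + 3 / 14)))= -1276/7 = -182.29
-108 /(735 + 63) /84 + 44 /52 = 20443/24206 = 0.84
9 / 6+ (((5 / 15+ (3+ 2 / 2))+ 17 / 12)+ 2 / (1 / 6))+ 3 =89/4 = 22.25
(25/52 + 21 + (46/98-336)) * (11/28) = -8802189/71344 = -123.38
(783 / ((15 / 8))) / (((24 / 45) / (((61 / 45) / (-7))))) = -5307/35 = -151.63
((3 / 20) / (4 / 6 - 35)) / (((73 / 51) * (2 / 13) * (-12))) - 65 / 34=-39064987/20451680 = -1.91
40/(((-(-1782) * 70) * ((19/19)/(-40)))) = -80/6237 = -0.01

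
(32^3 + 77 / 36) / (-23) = -1179725/828 = -1424.79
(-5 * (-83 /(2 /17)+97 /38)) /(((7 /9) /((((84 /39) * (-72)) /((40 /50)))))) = -216367200/247 = -875980.57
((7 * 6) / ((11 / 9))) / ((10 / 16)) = 3024/55 = 54.98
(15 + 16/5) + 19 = 186/5 = 37.20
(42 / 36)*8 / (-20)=-7/15 = -0.47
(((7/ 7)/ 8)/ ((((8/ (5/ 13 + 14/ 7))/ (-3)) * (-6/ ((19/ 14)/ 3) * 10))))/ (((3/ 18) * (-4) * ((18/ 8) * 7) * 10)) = -589/73382400 = 0.00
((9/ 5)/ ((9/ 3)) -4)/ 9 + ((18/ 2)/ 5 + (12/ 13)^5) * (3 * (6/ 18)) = 34960192/16708185 = 2.09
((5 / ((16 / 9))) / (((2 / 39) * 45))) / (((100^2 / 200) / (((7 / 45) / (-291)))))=-91/6984000 = 0.00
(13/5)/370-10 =-9.99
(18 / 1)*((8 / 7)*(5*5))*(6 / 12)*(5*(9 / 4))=20250/7 = 2892.86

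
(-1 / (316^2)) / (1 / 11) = -11/99856 = 0.00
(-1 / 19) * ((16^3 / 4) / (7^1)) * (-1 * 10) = 10240/133 = 76.99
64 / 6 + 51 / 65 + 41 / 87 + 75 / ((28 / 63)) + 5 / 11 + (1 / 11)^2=165257031/912340 = 181.14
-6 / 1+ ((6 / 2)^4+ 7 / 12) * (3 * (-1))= -1003/4 = -250.75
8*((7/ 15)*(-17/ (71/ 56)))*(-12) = 213248/355 = 600.70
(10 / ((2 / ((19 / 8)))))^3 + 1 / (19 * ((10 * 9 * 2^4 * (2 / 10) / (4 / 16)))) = 146611129/87552 = 1674.56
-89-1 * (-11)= -78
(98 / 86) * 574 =28126/43 = 654.09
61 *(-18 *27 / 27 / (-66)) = 183/11 = 16.64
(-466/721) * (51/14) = -2.35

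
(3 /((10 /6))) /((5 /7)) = 63/25 = 2.52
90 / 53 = 1.70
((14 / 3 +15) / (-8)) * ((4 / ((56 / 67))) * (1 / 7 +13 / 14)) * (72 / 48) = -59295/3136 = -18.91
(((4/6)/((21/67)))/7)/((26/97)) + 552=3171115/5733 = 553.13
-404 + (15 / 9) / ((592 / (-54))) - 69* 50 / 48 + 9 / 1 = -17280/37 = -467.03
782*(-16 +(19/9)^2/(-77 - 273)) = -177498751/14175 = -12521.96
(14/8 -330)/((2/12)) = -3939/2 = -1969.50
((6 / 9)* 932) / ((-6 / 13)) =-12116/9 = -1346.22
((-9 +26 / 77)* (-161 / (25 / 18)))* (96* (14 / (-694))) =-185564736/95425 = -1944.61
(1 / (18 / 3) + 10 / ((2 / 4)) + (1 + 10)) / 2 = 187/12 = 15.58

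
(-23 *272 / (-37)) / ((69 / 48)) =4352/37 = 117.62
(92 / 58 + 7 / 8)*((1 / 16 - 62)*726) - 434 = -206213047/1856 = -111106.17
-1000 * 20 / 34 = -10000/17 = -588.24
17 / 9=1.89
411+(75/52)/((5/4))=5358/13 = 412.15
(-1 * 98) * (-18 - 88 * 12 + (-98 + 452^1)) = 70560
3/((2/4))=6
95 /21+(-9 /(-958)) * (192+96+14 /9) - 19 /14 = 16919/2874 = 5.89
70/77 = 10/11 = 0.91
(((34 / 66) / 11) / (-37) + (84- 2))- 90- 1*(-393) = 5170918/13431 = 385.00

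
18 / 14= 9/7 = 1.29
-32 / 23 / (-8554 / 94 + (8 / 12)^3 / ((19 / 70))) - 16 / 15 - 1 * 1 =-32639459/15912435 = -2.05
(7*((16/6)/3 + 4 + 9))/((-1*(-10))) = 175/18 = 9.72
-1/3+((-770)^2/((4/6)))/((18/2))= 296449/3 = 98816.33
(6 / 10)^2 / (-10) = -9/250 = -0.04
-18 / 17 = -1.06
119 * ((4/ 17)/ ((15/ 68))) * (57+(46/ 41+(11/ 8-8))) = 4020058/615 = 6536.68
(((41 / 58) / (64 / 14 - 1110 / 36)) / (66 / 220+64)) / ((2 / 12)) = -51660/20567641 = 0.00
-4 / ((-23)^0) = -4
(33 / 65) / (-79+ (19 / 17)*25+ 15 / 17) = -0.01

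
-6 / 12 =-1/2 = -0.50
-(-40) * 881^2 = 31046440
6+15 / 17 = 117/17 = 6.88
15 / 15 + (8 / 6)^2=25/9 = 2.78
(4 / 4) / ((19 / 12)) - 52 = -976/19 = -51.37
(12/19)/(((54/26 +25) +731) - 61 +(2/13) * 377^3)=13/169692686 = 0.00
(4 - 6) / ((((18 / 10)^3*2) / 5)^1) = -625/729 = -0.86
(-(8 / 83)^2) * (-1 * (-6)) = -384/6889 = -0.06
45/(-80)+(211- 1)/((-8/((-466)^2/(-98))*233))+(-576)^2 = 37186809/112 = 332025.08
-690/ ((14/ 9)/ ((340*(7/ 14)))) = -527850/7 = -75407.14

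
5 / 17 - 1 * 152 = -2579/17 = -151.71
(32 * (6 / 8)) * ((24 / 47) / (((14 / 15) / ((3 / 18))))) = 720/329 = 2.19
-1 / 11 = -0.09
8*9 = 72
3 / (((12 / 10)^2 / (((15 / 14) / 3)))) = 125/168 = 0.74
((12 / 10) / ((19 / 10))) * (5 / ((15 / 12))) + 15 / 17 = 1101/323 = 3.41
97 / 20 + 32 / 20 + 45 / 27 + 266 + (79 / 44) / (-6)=361439/1320 = 273.82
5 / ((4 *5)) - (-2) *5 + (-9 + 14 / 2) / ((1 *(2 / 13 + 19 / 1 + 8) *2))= 14421/1412 = 10.21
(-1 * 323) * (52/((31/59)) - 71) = -280041/31 = -9033.58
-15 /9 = -5/3 = -1.67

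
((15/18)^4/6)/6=625/46656 = 0.01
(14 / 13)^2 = 196/169 = 1.16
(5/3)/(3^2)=5/27 = 0.19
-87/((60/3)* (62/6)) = -261/620 = -0.42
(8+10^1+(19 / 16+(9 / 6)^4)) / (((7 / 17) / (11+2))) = 21437/28 = 765.61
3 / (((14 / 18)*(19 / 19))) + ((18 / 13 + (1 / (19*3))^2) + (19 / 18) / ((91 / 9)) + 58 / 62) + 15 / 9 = 20814983/2618694 = 7.95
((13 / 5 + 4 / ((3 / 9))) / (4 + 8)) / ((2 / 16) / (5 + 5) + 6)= 292/1443 = 0.20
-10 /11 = -0.91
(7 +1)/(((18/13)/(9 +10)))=988/9 = 109.78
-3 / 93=-1/31 = -0.03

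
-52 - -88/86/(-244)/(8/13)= -1091311/20984 = -52.01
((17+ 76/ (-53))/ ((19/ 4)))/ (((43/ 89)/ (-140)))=-41118000/43301 = -949.59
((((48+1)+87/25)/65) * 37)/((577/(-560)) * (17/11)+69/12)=59806208/8323575 = 7.19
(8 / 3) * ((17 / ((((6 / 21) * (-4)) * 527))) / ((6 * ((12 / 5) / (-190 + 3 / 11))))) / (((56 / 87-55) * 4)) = -2118305/464425632 = 0.00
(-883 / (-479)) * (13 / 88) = 11479/42152 = 0.27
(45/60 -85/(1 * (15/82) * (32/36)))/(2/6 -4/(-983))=-1539378/995 = -1547.11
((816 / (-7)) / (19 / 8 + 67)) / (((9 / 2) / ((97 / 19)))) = -422144/221445 = -1.91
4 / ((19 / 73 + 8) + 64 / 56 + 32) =0.10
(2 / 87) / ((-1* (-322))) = 1/14007 = 0.00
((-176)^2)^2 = 959512576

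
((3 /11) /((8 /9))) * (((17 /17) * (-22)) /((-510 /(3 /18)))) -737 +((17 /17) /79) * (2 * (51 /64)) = -158361751/214880 = -736.98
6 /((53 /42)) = 252/53 = 4.75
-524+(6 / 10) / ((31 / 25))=-16229/31 = -523.52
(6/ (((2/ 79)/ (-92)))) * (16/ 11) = -348864/11 = -31714.91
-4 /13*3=-12/13 = -0.92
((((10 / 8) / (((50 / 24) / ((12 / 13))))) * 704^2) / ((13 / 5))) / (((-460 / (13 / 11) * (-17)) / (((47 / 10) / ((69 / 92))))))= 12705792/127075 = 99.99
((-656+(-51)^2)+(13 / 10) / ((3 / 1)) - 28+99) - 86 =57913/30 = 1930.43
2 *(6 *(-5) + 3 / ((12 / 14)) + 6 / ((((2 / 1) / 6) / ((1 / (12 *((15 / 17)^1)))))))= -248/5 = -49.60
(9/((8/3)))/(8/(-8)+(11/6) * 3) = 3/4 = 0.75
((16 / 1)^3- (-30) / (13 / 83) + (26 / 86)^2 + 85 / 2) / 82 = 208166663/3942068 = 52.81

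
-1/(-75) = 1/75 = 0.01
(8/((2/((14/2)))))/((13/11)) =308/13 = 23.69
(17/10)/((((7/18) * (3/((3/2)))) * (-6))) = -51/140 = -0.36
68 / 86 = 34/43 = 0.79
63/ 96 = 21/32 = 0.66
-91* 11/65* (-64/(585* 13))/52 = 1232/494325 = 0.00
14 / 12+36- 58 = -125/6 = -20.83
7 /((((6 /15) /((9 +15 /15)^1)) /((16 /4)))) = 700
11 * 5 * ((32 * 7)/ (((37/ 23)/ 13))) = 3683680/37 = 99558.92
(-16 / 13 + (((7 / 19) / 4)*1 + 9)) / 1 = 7767/988 = 7.86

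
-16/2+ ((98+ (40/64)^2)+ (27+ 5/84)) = 157853/1344 = 117.45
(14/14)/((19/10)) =10/19 = 0.53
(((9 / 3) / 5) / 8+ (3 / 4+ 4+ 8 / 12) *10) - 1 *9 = 5429/120 = 45.24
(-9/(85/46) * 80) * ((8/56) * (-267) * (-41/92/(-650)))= 394092/38675 = 10.19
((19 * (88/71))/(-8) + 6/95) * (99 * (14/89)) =-26928594/600305 = -44.86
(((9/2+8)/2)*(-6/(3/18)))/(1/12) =-2700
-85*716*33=-2008380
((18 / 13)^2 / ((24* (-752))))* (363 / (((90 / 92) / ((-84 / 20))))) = 525987/3177200 = 0.17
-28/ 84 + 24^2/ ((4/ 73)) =31535/3 = 10511.67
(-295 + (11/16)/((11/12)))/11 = -107/4 = -26.75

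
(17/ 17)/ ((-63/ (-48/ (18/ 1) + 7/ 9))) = 17/567 = 0.03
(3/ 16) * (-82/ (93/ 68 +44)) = -2091/6170 = -0.34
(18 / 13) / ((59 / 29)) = 522/767 = 0.68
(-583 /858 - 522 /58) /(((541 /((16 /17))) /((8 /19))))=-48320/6814977 = -0.01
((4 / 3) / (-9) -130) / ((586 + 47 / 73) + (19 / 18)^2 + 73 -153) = -3078264/12009493 = -0.26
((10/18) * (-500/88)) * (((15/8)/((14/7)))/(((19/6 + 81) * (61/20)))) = -3125/271084 = -0.01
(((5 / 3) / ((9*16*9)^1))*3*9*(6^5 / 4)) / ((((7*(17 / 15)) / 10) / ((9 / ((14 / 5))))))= 455625/1666 = 273.48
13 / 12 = 1.08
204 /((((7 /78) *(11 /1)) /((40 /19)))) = 636480/1463 = 435.05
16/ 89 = 0.18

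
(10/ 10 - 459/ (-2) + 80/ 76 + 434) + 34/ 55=1392297/2090 = 666.17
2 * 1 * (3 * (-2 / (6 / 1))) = -2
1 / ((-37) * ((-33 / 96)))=32/407 = 0.08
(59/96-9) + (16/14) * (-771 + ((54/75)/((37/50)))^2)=-888.45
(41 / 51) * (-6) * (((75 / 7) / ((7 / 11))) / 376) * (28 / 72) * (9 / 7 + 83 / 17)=-4137925/7986804 = -0.52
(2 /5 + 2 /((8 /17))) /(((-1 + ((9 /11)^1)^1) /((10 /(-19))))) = 13.46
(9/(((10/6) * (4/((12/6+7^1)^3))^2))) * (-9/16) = -129140163/1280 = -100890.75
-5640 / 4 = -1410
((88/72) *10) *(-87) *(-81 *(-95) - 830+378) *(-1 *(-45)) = -346577550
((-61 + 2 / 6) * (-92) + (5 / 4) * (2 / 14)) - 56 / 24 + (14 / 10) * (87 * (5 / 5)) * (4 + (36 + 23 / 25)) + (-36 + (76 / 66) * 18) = 406096531/38500 = 10547.96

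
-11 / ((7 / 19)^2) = -3971/49 = -81.04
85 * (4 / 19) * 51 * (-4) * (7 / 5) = -97104/19 = -5110.74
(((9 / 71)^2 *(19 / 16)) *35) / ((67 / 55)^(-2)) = 48359997/48796880 = 0.99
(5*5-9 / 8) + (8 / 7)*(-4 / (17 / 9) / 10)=112493/4760 = 23.63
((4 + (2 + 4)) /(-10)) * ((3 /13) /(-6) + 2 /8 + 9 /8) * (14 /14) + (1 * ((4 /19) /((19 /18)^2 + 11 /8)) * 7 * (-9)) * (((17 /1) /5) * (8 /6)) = -406242769/15936440 = -25.49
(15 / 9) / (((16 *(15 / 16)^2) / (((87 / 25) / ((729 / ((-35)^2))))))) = 22736/32805 = 0.69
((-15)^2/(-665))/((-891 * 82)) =5/1079694 = 0.00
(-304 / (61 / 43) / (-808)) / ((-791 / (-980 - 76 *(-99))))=-10692896/4873351 = -2.19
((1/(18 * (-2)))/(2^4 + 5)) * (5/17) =-5/12852 = 0.00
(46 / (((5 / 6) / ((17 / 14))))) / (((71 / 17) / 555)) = 4426902/497 = 8907.25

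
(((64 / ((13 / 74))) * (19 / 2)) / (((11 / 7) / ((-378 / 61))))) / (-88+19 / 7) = 277780608/1735877 = 160.02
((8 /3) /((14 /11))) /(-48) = -0.04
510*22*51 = 572220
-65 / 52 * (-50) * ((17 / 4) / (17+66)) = 2125/664 = 3.20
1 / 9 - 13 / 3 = -38/9 = -4.22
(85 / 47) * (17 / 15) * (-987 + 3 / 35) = -3327546/1645 = -2022.82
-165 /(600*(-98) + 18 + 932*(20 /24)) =495/174016 = 0.00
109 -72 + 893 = 930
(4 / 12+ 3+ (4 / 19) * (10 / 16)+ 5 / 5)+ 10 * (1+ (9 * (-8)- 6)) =-87271/114 = -765.54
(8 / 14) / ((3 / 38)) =7.24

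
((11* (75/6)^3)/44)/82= 15625/2624 = 5.95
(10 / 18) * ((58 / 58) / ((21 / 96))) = 160/63 = 2.54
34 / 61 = 0.56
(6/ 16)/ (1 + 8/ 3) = 9/88 = 0.10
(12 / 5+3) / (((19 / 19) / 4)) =108/5 = 21.60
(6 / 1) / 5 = 6/5 = 1.20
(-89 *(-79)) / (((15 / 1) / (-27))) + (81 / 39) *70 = -12510.42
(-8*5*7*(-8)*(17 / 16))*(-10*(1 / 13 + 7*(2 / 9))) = -4545800/117 = -38852.99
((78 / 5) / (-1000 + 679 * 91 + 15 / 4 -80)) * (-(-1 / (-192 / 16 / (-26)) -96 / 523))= 76700/127011073 = 0.00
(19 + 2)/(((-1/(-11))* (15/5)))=77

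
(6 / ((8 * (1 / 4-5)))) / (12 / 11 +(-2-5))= 33/1235 = 0.03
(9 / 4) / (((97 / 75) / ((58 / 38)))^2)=3.13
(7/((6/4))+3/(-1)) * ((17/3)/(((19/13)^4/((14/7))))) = 4855370/1172889 = 4.14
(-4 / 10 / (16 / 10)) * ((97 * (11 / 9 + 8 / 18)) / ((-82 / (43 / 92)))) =20855/90528 = 0.23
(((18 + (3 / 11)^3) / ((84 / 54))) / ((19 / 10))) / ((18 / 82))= 4916925/177023 = 27.78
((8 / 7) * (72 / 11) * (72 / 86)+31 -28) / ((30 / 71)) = 725833/33110 = 21.92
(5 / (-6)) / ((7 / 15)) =-25/14 = -1.79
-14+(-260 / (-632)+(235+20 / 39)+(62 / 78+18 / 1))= 494437/2054 = 240.72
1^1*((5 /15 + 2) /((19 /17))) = 119/57 = 2.09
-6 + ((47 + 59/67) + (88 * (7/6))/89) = 769838/17889 = 43.03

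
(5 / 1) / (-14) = -5/14 = -0.36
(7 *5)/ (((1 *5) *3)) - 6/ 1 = -11/3 = -3.67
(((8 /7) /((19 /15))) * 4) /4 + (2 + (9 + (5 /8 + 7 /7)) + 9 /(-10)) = 67177/5320 = 12.63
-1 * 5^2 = -25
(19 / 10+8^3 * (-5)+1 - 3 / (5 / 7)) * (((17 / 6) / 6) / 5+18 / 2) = -41928481/1800 = -23293.60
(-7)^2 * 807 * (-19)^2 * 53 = 756576219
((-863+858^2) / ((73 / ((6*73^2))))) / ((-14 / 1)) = -23004417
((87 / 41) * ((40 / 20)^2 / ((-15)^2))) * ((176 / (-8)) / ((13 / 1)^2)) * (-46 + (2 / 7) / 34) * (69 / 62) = 12355508/49155925 = 0.25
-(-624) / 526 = 312/263 = 1.19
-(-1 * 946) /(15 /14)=13244/15 = 882.93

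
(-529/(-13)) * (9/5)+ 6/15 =4787/65 = 73.65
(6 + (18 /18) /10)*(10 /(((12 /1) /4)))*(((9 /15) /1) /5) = 61/25 = 2.44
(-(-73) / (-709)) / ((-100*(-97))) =-73/6877300 = 0.00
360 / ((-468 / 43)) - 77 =-1431/13 = -110.08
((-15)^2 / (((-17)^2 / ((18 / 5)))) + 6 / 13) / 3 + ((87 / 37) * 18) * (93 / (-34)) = -15941743/139009 = -114.68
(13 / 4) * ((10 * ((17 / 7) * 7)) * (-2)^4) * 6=53040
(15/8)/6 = 5/16 = 0.31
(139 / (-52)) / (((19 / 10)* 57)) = -695/28158 = -0.02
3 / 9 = 1/3 = 0.33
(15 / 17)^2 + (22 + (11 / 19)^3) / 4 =50167281/7929004 = 6.33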